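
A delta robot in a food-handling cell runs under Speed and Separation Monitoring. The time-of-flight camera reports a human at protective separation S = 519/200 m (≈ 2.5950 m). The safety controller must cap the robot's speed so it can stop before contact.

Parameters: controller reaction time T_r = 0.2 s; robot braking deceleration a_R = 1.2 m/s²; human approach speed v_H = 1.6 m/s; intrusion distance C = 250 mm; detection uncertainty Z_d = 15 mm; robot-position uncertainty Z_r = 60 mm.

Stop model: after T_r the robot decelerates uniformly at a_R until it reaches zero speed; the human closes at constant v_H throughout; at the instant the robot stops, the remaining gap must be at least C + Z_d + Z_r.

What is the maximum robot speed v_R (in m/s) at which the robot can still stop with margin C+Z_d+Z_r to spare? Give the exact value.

quadratic (5/12)·v² + (23/15)·v + (-39/20) = 0
  disc = (23/15)² − 4·(5/12)·(-39/20) = 5041/900 ; √disc = 71/30
  v_R = (−(23/15) + 71/30) / (2·(5/12)) = 1 m/s
check:
stop time T_s = 1/(6/5) = 0.8333 s
robot covers v_R·T_r = 1.0000·0.2000 = 0.2000 m before braking
braking distance = 1.0000²/(2·1.2000) = 0.4167 m
human over T_r+T_s: 1.6000·(0.2000+0.8333) = 1.6533 m
C+Z_d+Z_r = 0.2500+0.0150+0.0600 = 0.3250 m
sum ≈ 0.2000+0.4167+1.6533+0.3250 ≈ 2.5950 m = S ✓

v_R_max = 1 m/s = 1.0000 m/s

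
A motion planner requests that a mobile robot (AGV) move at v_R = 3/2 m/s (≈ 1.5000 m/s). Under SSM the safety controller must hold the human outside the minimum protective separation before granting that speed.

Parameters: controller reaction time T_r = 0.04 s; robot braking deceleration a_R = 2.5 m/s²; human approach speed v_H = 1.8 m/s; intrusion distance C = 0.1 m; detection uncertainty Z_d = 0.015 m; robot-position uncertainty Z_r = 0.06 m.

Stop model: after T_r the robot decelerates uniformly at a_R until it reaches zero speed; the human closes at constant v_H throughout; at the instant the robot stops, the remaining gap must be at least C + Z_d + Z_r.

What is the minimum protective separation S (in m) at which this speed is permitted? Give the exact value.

S_min = 1837/1000 m = 1.8370 m

braking lasts T_s = (3/2)/(5/2) = 0.6000 s
reaction-phase robot travel = 1.5000·0.0400 = 0.0600 m
robot covers 1.5000·0.6000 − ½·2.5000·0.6000² = 0.4500 m while stopping
human closes 1.8000·0.6400 = 1.1520 m
residual clearance needed = 0.1000+0.0150+0.0600 = 0.1750 m
S_min ≈ 0.0600+0.4500+1.1520+0.1750  ⇒  S_min = 1837/1000 m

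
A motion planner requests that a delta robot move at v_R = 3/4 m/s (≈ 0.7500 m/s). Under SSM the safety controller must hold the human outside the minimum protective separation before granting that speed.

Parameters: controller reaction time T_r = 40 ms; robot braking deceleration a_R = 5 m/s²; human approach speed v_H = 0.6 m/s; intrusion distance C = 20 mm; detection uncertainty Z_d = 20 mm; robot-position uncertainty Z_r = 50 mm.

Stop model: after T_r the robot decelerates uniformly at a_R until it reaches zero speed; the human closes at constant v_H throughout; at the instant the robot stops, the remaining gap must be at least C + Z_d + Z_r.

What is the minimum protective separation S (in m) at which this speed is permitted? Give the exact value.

braking lasts T_s = (3/4)/5 = 0.1500 s
reaction-phase robot travel = 0.7500·0.0400 = 0.0300 m
braking distance = 0.7500²/(2·5.0000) = 0.0563 m
human closes 0.6000·0.1900 = 0.1140 m
margins: 0.0200+0.0200+0.0500 = 0.0900 m
S_min ≈ 0.0300+0.0563+0.1140+0.0900  ⇒  S_min = 1161/4000 m

S_min = 1161/4000 m = 0.2903 m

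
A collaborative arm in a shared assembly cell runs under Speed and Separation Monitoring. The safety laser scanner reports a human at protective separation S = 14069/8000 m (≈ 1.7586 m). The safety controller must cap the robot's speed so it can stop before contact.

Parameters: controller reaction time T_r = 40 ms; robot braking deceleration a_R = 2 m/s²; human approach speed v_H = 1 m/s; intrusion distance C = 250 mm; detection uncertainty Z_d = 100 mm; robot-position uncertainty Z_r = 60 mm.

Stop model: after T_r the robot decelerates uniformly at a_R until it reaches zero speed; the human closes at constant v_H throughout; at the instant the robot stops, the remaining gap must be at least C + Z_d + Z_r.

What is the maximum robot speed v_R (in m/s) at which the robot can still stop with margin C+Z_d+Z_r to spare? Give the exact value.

collect terms ⇒ (1/4)·v_R² + (27/50)·v_R + (-10469/8000) = 0
  disc = (27/50)² − 4·(1/4)·(-10469/8000) = 64009/40000 ; √disc = 253/200
  v_R = (−(27/50) + 253/200) / (2·(1/4)) = 29/20 m/s
check:
stop time T_s = (29/20)/2 = 0.7250 s
robot covers v_R·T_r = 1.4500·0.0400 = 0.0580 m before braking
braking distance = 1.4500²/(2·2.0000) = 0.5256 m
human closes 1.0000·0.7650 = 0.7650 m
margins: 0.2500+0.1000+0.0600 = 0.4100 m
sum ≈ 0.0580+0.5256+0.7650+0.4100 ≈ 1.7586 m = S ✓

v_R_max = 29/20 m/s = 1.4500 m/s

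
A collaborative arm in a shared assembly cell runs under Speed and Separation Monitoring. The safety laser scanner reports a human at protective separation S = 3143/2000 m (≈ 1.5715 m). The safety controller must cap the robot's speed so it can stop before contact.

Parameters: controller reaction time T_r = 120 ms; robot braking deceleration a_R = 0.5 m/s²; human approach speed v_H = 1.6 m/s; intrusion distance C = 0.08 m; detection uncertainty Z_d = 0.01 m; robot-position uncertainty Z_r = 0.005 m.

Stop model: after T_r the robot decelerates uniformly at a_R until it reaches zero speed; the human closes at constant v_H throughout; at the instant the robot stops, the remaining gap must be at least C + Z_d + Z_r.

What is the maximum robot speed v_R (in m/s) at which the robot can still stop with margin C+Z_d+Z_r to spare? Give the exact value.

v_R_max = 7/20 m/s = 0.3500 m/s

quadratic (1)·v² + (83/25)·v + (-2569/2000) = 0
  disc = (83/25)² − 4·(1)·(-2569/2000) = 40401/2500 ; √disc = 201/50
  v_R = (−(83/25) + 201/50) / (2·(1)) = 7/20 m/s
check:
stop time T_s = (7/20)/(1/2) = 0.7000 s
reaction-phase robot travel = 0.3500·0.1200 = 0.0420 m
braking distance = 0.3500²/(2·0.5000) = 0.1225 m
human closes 1.6000·0.8200 = 1.3120 m
residual clearance needed = 0.0800+0.0100+0.0050 = 0.0950 m
sum ≈ 0.0420+0.1225+1.3120+0.0950 ≈ 1.5715 m = S ✓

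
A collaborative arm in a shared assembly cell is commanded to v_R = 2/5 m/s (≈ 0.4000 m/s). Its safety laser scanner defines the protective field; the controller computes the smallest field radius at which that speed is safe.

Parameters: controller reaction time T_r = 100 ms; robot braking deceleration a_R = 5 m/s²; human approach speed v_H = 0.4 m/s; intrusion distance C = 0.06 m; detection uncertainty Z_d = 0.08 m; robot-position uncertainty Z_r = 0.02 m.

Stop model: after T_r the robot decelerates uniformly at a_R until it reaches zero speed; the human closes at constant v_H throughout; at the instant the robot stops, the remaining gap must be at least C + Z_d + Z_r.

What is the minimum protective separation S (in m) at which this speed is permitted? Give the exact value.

braking lasts T_s = (2/5)/5 = 0.0800 s
reaction-phase robot travel = 0.4000·0.1000 = 0.0400 m
braking distance = 0.4000²/(2·5.0000) = 0.0160 m
person approaches 0.4000·(0.1000+0.0800) = 0.0720 m
margins: 0.0600+0.0800+0.0200 = 0.1600 m
S_min ≈ 0.0400+0.0160+0.0720+0.1600  ⇒  S_min = 36/125 m

S_min = 36/125 m = 0.2880 m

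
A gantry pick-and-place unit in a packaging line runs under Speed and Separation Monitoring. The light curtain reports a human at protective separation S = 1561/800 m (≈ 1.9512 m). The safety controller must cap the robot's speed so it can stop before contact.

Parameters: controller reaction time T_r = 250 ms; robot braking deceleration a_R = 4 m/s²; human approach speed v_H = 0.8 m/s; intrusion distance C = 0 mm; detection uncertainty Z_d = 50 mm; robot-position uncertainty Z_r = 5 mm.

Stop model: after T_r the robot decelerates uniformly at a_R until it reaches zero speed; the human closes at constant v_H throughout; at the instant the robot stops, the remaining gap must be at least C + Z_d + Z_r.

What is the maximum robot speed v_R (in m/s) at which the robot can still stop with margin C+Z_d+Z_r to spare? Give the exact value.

v_R_max = 23/10 m/s = 2.3000 m/s

quadratic (1/8)·v² + (9/20)·v + (-1357/800) = 0
  disc = (9/20)² − 4·(1/8)·(-1357/800) = 1681/1600 ; √disc = 41/40
  v_R = (−(9/20) + 41/40) / (2·(1/8)) = 23/10 m/s
check:
braking lasts T_s = (23/10)/4 = 0.5750 s
robot in T_r: 2.3000·0.2500 = 0.5750 m
robot covers 2.3000·0.5750 − ½·4.0000·0.5750² = 0.6613 m while stopping
person approaches 0.8000·(0.2500+0.5750) = 0.6600 m
C+Z_d+Z_r = 0.0000+0.0500+0.0050 = 0.0550 m
sum ≈ 0.5750+0.6613+0.6600+0.0550 ≈ 1.9512 m = S ✓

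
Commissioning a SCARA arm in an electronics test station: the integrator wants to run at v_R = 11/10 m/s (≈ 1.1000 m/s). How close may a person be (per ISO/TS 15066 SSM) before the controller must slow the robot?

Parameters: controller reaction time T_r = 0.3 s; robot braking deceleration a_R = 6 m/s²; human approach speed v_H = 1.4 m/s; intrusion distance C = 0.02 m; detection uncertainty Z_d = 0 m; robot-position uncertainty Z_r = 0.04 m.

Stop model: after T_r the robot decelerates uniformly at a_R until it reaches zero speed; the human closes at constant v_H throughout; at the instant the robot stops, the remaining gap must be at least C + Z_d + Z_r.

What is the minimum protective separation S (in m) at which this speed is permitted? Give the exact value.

S_min = 467/400 m = 1.1675 m

T_s = v_R/a_R = (11/10)/6 = 0.1833 s
reaction-phase robot travel = 1.1000·0.3000 = 0.3300 m
braking distance = 1.1000²/(2·6.0000) = 0.1008 m
human over T_r+T_s: 1.4000·(0.3000+0.1833) = 0.6767 m
C+Z_d+Z_r = 0.0200+0.0000+0.0400 = 0.0600 m
S_min ≈ 0.3300+0.1008+0.6767+0.0600  ⇒  S_min = 467/400 m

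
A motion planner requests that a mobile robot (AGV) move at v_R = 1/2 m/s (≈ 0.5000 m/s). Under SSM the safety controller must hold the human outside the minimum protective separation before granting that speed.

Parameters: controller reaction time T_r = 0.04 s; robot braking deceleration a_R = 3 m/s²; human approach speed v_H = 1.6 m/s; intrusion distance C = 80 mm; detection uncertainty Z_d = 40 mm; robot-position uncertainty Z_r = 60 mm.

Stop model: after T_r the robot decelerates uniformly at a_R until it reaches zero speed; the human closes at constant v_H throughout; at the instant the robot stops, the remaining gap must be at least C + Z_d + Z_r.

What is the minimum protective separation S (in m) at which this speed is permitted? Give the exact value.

stop time T_s = (1/2)/3 = 0.1667 s
robot covers v_R·T_r = 0.5000·0.0400 = 0.0200 m before braking
robot under decel: 0.5000²/(2·3.0000) = 0.0417 m
human closes 1.6000·0.2067 = 0.3307 m
margins: 0.0800+0.0400+0.0600 = 0.1800 m
S_min ≈ 0.0200+0.0417+0.3307+0.1800  ⇒  S_min = 1717/3000 m

S_min = 1717/3000 m = 0.5723 m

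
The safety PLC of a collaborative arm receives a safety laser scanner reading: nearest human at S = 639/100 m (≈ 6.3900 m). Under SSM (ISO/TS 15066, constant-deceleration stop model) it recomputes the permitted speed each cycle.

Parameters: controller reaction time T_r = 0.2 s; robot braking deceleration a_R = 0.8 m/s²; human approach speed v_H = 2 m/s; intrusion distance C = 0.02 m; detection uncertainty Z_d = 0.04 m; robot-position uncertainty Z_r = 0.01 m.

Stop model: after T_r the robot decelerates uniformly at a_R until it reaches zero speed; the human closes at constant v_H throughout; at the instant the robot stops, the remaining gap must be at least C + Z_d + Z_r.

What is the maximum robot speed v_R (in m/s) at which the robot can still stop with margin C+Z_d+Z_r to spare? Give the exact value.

at the boundary: (5/8)·v² + (27/10)·v + (-148/25) = 0
  disc = (27/10)² − 4·(5/8)·(-148/25) = 2209/100 ; √disc = 47/10
  v_R = (−(27/10) + 47/10) / (2·(5/8)) = 8/5 m/s
check:
T_s = v_R/a_R = (8/5)/(4/5) = 2.0000 s
reaction-phase robot travel = 1.6000·0.2000 = 0.3200 m
braking distance = 1.6000²/(2·0.8000) = 1.6000 m
human over T_r+T_s: 2.0000·(0.2000+2.0000) = 4.4000 m
residual clearance needed = 0.0200+0.0400+0.0100 = 0.0700 m
sum ≈ 0.3200+1.6000+4.4000+0.0700 ≈ 6.3900 m = S ✓

v_R_max = 8/5 m/s = 1.6000 m/s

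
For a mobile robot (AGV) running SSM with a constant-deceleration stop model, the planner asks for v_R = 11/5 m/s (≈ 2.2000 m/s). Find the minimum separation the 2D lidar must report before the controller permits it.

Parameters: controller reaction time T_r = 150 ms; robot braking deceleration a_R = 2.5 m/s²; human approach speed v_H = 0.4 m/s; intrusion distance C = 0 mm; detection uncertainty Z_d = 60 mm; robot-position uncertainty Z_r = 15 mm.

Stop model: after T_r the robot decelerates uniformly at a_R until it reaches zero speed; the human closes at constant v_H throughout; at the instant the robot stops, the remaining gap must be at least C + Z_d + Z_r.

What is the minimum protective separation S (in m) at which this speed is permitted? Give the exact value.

braking lasts T_s = (11/5)/(5/2) = 0.8800 s
robot in T_r: 2.2000·0.1500 = 0.3300 m
robot under decel: 2.2000²/(2·2.5000) = 0.9680 m
human over T_r+T_s: 0.4000·(0.1500+0.8800) = 0.4120 m
residual clearance needed = 0.0000+0.0600+0.0150 = 0.0750 m
S_min ≈ 0.3300+0.9680+0.4120+0.0750  ⇒  S_min = 357/200 m

S_min = 357/200 m = 1.7850 m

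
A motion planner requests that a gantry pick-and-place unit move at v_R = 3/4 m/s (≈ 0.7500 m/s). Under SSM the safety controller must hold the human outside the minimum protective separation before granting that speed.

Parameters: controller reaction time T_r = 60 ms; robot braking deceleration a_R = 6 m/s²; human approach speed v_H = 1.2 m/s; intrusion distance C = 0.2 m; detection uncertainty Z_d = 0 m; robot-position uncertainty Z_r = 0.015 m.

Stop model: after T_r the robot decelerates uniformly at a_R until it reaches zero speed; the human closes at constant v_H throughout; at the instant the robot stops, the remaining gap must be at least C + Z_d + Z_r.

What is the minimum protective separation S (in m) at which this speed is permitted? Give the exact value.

S_min = 4231/8000 m = 0.5289 m

stop time T_s = (3/4)/6 = 0.1250 s
robot covers v_R·T_r = 0.7500·0.0600 = 0.0450 m before braking
robot under decel: 0.7500²/(2·6.0000) = 0.0469 m
person approaches 1.2000·(0.0600+0.1250) = 0.2220 m
residual clearance needed = 0.2000+0.0000+0.0150 = 0.2150 m
S_min ≈ 0.0450+0.0469+0.2220+0.2150  ⇒  S_min = 4231/8000 m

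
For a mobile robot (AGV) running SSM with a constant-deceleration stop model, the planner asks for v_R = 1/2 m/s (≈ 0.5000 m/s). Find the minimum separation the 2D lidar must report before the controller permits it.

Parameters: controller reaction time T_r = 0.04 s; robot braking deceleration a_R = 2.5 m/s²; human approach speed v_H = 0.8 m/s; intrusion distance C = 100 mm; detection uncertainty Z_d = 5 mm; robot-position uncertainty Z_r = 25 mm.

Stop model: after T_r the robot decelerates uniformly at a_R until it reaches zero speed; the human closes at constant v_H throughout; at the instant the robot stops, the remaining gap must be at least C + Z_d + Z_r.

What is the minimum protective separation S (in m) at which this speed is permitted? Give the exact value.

S_min = 49/125 m = 0.3920 m

T_s = v_R/a_R = (1/2)/(5/2) = 0.2000 s
robot in T_r: 0.5000·0.0400 = 0.0200 m
braking distance = 0.5000²/(2·2.5000) = 0.0500 m
person approaches 0.8000·(0.0400+0.2000) = 0.1920 m
margins: 0.1000+0.0050+0.0250 = 0.1300 m
S_min ≈ 0.0200+0.0500+0.1920+0.1300  ⇒  S_min = 49/125 m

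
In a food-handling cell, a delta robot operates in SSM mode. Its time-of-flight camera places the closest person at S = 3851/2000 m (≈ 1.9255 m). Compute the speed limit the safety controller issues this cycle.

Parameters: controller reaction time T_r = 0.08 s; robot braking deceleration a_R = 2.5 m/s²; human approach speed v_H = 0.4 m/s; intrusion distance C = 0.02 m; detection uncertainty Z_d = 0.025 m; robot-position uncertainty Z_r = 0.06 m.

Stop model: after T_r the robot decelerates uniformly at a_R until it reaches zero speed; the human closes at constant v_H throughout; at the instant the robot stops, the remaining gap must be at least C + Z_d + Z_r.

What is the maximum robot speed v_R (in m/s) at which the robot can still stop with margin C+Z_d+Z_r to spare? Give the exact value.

v_R_max = 49/20 m/s = 2.4500 m/s

collect terms ⇒ (1/5)·v_R² + (6/25)·v_R + (-3577/2000) = 0
  disc = (6/25)² − 4·(1/5)·(-3577/2000) = 3721/2500 ; √disc = 61/50
  v_R = (−(6/25) + 61/50) / (2·(1/5)) = 49/20 m/s
check:
stop time T_s = (49/20)/(5/2) = 0.9800 s
reaction-phase robot travel = 2.4500·0.0800 = 0.1960 m
robot covers 2.4500·0.9800 − ½·2.5000·0.9800² = 1.2005 m while stopping
human closes 0.4000·1.0600 = 0.4240 m
residual clearance needed = 0.0200+0.0250+0.0600 = 0.1050 m
sum ≈ 0.1960+1.2005+0.4240+0.1050 ≈ 1.9255 m = S ✓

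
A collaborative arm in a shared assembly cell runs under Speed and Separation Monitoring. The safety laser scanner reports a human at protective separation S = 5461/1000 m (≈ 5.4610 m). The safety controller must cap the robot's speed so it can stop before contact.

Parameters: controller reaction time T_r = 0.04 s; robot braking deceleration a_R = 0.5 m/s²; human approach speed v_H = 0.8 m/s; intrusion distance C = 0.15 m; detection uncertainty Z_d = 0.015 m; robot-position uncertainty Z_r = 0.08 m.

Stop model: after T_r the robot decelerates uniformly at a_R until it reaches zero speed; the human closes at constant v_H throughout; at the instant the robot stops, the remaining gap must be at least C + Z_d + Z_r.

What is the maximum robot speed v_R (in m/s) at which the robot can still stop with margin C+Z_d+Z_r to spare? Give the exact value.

collect terms ⇒ (1)·v_R² + (41/25)·v_R + (-648/125) = 0
  disc = (41/25)² − 4·(1)·(-648/125) = 14641/625 ; √disc = 121/25
  v_R = (−(41/25) + 121/25) / (2·(1)) = 8/5 m/s
check:
T_s = v_R/a_R = (8/5)/(1/2) = 3.2000 s
reaction-phase robot travel = 1.6000·0.0400 = 0.0640 m
braking distance = 1.6000²/(2·0.5000) = 2.5600 m
human over T_r+T_s: 0.8000·(0.0400+3.2000) = 2.5920 m
C+Z_d+Z_r = 0.1500+0.0150+0.0800 = 0.2450 m
sum ≈ 0.0640+2.5600+2.5920+0.2450 ≈ 5.4610 m = S ✓

v_R_max = 8/5 m/s = 1.6000 m/s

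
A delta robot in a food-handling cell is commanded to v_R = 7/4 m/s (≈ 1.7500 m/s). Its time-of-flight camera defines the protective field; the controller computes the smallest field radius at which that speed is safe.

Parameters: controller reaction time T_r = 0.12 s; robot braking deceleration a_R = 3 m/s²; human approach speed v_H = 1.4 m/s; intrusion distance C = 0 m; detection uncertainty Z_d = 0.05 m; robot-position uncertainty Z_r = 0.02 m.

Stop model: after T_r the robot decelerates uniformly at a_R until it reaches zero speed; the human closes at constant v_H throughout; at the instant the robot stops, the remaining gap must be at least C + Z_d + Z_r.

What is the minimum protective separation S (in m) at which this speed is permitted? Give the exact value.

S_min = 21301/12000 m = 1.7751 m

braking lasts T_s = (7/4)/3 = 0.5833 s
robot in T_r: 1.7500·0.1200 = 0.2100 m
robot under decel: 1.7500²/(2·3.0000) = 0.5104 m
human closes 1.4000·0.7033 = 0.9847 m
residual clearance needed = 0.0000+0.0500+0.0200 = 0.0700 m
S_min ≈ 0.2100+0.5104+0.9847+0.0700  ⇒  S_min = 21301/12000 m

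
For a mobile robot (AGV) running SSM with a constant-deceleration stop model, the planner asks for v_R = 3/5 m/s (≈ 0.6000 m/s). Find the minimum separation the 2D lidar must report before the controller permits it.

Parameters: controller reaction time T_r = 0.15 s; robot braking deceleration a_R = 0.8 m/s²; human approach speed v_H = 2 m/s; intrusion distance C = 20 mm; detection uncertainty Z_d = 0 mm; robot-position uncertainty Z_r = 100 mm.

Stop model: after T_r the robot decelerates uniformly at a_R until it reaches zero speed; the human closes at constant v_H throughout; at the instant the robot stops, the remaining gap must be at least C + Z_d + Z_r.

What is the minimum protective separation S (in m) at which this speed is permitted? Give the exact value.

stop time T_s = (3/5)/(4/5) = 0.7500 s
robot in T_r: 0.6000·0.1500 = 0.0900 m
robot under decel: 0.6000²/(2·0.8000) = 0.2250 m
human over T_r+T_s: 2.0000·(0.1500+0.7500) = 1.8000 m
residual clearance needed = 0.0200+0.0000+0.1000 = 0.1200 m
S_min ≈ 0.0900+0.2250+1.8000+0.1200  ⇒  S_min = 447/200 m

S_min = 447/200 m = 2.2350 m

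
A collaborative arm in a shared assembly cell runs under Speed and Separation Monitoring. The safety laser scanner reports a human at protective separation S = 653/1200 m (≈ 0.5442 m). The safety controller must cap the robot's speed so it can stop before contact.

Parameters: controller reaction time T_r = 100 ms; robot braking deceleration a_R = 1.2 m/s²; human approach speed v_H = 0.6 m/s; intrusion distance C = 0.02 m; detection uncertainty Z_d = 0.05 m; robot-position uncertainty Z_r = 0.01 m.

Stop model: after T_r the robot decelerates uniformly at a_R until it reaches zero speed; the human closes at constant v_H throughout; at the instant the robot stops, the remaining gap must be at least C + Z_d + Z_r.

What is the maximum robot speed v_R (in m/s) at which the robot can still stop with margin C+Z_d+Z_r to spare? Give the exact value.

v_R_max = 1/2 m/s = 0.5000 m/s

quadratic (5/12)·v² + (3/5)·v + (-97/240) = 0
  disc = (3/5)² − 4·(5/12)·(-97/240) = 3721/3600 ; √disc = 61/60
  v_R = (−(3/5) + 61/60) / (2·(5/12)) = 1/2 m/s
check:
stop time T_s = (1/2)/(6/5) = 0.4167 s
reaction-phase robot travel = 0.5000·0.1000 = 0.0500 m
robot covers 0.5000·0.4167 − ½·1.2000·0.4167² = 0.1042 m while stopping
human over T_r+T_s: 0.6000·(0.1000+0.4167) = 0.3100 m
margins: 0.0200+0.0500+0.0100 = 0.0800 m
sum ≈ 0.0500+0.1042+0.3100+0.0800 ≈ 0.5442 m = S ✓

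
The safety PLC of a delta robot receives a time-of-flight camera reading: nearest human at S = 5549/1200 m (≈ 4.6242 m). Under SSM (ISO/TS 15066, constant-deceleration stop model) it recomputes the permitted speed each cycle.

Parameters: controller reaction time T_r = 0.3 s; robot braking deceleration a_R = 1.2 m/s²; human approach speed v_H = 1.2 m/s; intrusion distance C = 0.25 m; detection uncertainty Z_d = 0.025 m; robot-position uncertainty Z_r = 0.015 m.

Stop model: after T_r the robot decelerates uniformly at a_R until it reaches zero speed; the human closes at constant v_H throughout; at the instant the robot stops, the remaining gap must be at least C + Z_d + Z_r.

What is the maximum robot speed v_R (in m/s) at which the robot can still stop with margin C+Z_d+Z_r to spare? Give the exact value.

at the boundary: (5/12)·v² + (13/10)·v + (-4769/1200) = 0
  disc = (13/10)² − 4·(5/12)·(-4769/1200) = 29929/3600 ; √disc = 173/60
  v_R = (−(13/10) + 173/60) / (2·(5/12)) = 19/10 m/s
check:
braking lasts T_s = (19/10)/(6/5) = 1.5833 s
reaction-phase robot travel = 1.9000·0.3000 = 0.5700 m
robot covers 1.9000·1.5833 − ½·1.2000·1.5833² = 1.5042 m while stopping
person approaches 1.2000·(0.3000+1.5833) = 2.2600 m
C+Z_d+Z_r = 0.2500+0.0250+0.0150 = 0.2900 m
sum ≈ 0.5700+1.5042+2.2600+0.2900 ≈ 4.6242 m = S ✓

v_R_max = 19/10 m/s = 1.9000 m/s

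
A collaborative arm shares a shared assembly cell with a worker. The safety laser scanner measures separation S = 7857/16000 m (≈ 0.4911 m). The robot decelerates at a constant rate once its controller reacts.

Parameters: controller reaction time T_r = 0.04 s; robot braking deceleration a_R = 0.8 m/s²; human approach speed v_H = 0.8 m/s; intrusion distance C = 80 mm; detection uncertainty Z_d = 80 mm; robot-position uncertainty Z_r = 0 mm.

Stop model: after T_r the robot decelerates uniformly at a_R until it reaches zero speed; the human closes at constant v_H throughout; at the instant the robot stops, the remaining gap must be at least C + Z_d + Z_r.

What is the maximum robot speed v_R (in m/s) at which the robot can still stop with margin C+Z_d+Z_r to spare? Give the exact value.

quadratic (5/8)·v² + (26/25)·v + (-957/3200) = 0
  disc = (26/25)² − 4·(5/8)·(-957/3200) = 292681/160000 ; √disc = 541/400
  v_R = (−(26/25) + 541/400) / (2·(5/8)) = 1/4 m/s
check:
braking lasts T_s = (1/4)/(4/5) = 0.3125 s
reaction-phase robot travel = 0.2500·0.0400 = 0.0100 m
robot covers 0.2500·0.3125 − ½·0.8000·0.3125² = 0.0391 m while stopping
human closes 0.8000·0.3525 = 0.2820 m
residual clearance needed = 0.0800+0.0800+0.0000 = 0.1600 m
sum ≈ 0.0100+0.0391+0.2820+0.1600 ≈ 0.4911 m = S ✓

v_R_max = 1/4 m/s = 0.2500 m/s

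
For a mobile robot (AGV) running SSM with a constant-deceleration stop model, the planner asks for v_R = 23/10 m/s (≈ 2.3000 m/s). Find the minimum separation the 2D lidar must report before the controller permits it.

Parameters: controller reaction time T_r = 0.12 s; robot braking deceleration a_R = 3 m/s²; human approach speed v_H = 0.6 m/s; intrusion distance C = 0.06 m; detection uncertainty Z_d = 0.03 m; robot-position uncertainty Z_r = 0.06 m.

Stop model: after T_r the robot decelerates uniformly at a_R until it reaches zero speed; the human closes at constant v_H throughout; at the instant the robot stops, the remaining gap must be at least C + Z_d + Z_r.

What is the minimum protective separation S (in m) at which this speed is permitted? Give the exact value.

stop time T_s = (23/10)/3 = 0.7667 s
robot covers v_R·T_r = 2.3000·0.1200 = 0.2760 m before braking
robot covers 2.3000·0.7667 − ½·3.0000·0.7667² = 0.8817 m while stopping
human over T_r+T_s: 0.6000·(0.1200+0.7667) = 0.5320 m
margins: 0.0600+0.0300+0.0600 = 0.1500 m
S_min ≈ 0.2760+0.8817+0.5320+0.1500  ⇒  S_min = 5519/3000 m

S_min = 5519/3000 m = 1.8397 m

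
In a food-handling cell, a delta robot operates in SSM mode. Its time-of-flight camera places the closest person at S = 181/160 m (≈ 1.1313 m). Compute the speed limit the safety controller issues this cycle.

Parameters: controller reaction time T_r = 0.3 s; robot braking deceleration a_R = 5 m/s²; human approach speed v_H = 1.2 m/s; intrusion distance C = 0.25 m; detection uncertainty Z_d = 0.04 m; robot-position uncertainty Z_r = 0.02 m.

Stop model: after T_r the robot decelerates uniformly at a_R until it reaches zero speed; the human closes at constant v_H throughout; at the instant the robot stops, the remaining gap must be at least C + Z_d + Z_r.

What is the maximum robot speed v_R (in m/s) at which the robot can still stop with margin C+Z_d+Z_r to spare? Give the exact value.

collect terms ⇒ (1/10)·v_R² + (27/50)·v_R + (-369/800) = 0
  disc = (27/50)² − 4·(1/10)·(-369/800) = 4761/10000 ; √disc = 69/100
  v_R = (−(27/50) + 69/100) / (2·(1/10)) = 3/4 m/s
check:
stop time T_s = (3/4)/5 = 0.1500 s
reaction-phase robot travel = 0.7500·0.3000 = 0.2250 m
robot covers 0.7500·0.1500 − ½·5.0000·0.1500² = 0.0563 m while stopping
human closes 1.2000·0.4500 = 0.5400 m
C+Z_d+Z_r = 0.2500+0.0400+0.0200 = 0.3100 m
sum ≈ 0.2250+0.0563+0.5400+0.3100 ≈ 1.1313 m = S ✓

v_R_max = 3/4 m/s = 0.7500 m/s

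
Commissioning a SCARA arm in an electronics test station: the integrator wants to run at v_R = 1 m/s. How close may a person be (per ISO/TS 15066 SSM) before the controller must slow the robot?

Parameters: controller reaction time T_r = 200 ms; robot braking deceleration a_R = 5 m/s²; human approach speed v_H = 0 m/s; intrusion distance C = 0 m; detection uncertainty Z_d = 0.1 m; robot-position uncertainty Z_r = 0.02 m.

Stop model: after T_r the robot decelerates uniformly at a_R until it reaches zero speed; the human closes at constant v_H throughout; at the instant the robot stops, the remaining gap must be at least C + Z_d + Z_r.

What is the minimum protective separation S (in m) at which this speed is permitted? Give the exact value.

S_min = 21/50 m = 0.4200 m

braking lasts T_s = 1/5 = 0.2000 s
reaction-phase robot travel = 1.0000·0.2000 = 0.2000 m
braking distance = 1.0000²/(2·5.0000) = 0.1000 m
human over T_r+T_s: 0.0000·(0.2000+0.2000) = 0.0000 m
margins: 0.0000+0.1000+0.0200 = 0.1200 m
S_min ≈ 0.2000+0.1000+0.0000+0.1200  ⇒  S_min = 21/50 m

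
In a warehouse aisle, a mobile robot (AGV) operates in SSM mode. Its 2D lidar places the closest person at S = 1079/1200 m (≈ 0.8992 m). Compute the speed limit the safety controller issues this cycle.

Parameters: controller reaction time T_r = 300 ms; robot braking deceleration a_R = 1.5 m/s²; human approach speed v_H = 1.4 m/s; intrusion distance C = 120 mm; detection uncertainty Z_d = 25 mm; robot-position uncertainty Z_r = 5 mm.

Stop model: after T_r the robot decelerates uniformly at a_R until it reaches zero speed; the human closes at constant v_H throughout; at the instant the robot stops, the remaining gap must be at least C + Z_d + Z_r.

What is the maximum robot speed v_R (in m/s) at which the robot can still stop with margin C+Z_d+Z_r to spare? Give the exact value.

v_R_max = 1/4 m/s = 0.2500 m/s

quadratic (1/3)·v² + (37/30)·v + (-79/240) = 0
  disc = (37/30)² − 4·(1/3)·(-79/240) = 49/25 ; √disc = 7/5
  v_R = (−(37/30) + 7/5) / (2·(1/3)) = 1/4 m/s
check:
T_s = v_R/a_R = (1/4)/(3/2) = 0.1667 s
reaction-phase robot travel = 0.2500·0.3000 = 0.0750 m
braking distance = 0.2500²/(2·1.5000) = 0.0208 m
person approaches 1.4000·(0.3000+0.1667) = 0.6533 m
residual clearance needed = 0.1200+0.0250+0.0050 = 0.1500 m
sum ≈ 0.0750+0.0208+0.6533+0.1500 ≈ 0.8992 m = S ✓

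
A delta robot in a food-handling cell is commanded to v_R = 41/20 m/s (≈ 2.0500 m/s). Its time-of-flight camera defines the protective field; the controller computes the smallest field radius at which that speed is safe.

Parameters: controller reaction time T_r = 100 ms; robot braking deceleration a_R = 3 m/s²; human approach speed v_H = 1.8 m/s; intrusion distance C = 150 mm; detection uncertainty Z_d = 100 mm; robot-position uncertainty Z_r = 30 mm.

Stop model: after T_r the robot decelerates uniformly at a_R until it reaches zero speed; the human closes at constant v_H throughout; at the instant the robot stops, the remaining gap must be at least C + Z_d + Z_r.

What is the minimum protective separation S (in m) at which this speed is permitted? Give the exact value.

T_s = v_R/a_R = (41/20)/3 = 0.6833 s
reaction-phase robot travel = 2.0500·0.1000 = 0.2050 m
robot under decel: 2.0500²/(2·3.0000) = 0.7004 m
human over T_r+T_s: 1.8000·(0.1000+0.6833) = 1.4100 m
residual clearance needed = 0.1500+0.1000+0.0300 = 0.2800 m
S_min ≈ 0.2050+0.7004+1.4100+0.2800  ⇒  S_min = 6229/2400 m

S_min = 6229/2400 m = 2.5954 m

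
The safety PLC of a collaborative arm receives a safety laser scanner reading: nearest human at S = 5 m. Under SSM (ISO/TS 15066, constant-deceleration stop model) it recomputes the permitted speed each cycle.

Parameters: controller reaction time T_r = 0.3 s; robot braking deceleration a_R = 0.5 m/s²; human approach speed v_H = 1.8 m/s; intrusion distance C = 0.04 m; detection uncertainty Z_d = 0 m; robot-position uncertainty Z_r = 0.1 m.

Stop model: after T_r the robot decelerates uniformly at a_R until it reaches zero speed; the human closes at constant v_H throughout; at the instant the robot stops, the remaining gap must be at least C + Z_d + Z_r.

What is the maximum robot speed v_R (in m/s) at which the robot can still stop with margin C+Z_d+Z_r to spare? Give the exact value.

v_R_max = 9/10 m/s = 0.9000 m/s

at the boundary: (1)·v² + (39/10)·v + (-108/25) = 0
  disc = (39/10)² − 4·(1)·(-108/25) = 3249/100 ; √disc = 57/10
  v_R = (−(39/10) + 57/10) / (2·(1)) = 9/10 m/s
check:
stop time T_s = (9/10)/(1/2) = 1.8000 s
robot covers v_R·T_r = 0.9000·0.3000 = 0.2700 m before braking
robot covers 0.9000·1.8000 − ½·0.5000·1.8000² = 0.8100 m while stopping
human closes 1.8000·2.1000 = 3.7800 m
margins: 0.0400+0.0000+0.1000 = 0.1400 m
sum ≈ 0.2700+0.8100+3.7800+0.1400 ≈ 5.0000 m = S ✓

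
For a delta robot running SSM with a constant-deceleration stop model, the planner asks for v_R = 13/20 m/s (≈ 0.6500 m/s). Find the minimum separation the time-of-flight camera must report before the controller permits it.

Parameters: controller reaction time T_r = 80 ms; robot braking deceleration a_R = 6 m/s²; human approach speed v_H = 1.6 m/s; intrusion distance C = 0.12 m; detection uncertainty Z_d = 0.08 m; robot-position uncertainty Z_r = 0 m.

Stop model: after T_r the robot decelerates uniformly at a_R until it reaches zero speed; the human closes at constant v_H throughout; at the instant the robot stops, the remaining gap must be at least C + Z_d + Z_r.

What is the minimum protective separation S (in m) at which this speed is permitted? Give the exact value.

braking lasts T_s = (13/20)/6 = 0.1083 s
robot covers v_R·T_r = 0.6500·0.0800 = 0.0520 m before braking
robot under decel: 0.6500²/(2·6.0000) = 0.0352 m
human closes 1.6000·0.1883 = 0.3013 m
margins: 0.1200+0.0800+0.0000 = 0.2000 m
S_min ≈ 0.0520+0.0352+0.3013+0.2000  ⇒  S_min = 113/192 m

S_min = 113/192 m = 0.5885 m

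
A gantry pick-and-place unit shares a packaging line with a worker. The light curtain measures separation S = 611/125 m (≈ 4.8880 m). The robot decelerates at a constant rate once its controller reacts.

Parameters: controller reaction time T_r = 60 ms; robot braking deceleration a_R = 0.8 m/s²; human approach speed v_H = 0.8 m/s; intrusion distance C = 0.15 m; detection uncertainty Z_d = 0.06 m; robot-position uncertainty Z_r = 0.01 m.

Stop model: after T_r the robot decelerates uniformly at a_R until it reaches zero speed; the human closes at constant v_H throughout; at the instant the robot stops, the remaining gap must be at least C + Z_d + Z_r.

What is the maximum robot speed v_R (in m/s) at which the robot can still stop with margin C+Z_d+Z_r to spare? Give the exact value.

at the boundary: (5/8)·v² + (53/50)·v + (-231/50) = 0
  disc = (53/50)² − 4·(5/8)·(-231/50) = 7921/625 ; √disc = 89/25
  v_R = (−(53/50) + 89/25) / (2·(5/8)) = 2 m/s
check:
braking lasts T_s = 2/(4/5) = 2.5000 s
robot covers v_R·T_r = 2.0000·0.0600 = 0.1200 m before braking
robot covers 2.0000·2.5000 − ½·0.8000·2.5000² = 2.5000 m while stopping
person approaches 0.8000·(0.0600+2.5000) = 2.0480 m
C+Z_d+Z_r = 0.1500+0.0600+0.0100 = 0.2200 m
sum ≈ 0.1200+2.5000+2.0480+0.2200 ≈ 4.8880 m = S ✓

v_R_max = 2 m/s = 2.0000 m/s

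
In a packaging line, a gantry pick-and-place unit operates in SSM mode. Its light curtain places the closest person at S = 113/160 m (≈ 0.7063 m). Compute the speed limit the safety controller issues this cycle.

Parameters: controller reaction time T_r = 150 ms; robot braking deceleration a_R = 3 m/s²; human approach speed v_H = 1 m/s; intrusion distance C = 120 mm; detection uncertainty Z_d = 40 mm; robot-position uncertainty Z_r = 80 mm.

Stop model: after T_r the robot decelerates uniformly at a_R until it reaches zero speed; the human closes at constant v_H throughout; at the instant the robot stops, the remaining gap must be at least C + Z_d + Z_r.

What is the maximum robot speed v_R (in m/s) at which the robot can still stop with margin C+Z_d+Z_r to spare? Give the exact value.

v_R_max = 11/20 m/s = 0.5500 m/s

quadratic (1/6)·v² + (29/60)·v + (-253/800) = 0
  disc = (29/60)² − 4·(1/6)·(-253/800) = 4/9 ; √disc = 2/3
  v_R = (−(29/60) + 2/3) / (2·(1/6)) = 11/20 m/s
check:
T_s = v_R/a_R = (11/20)/3 = 0.1833 s
robot covers v_R·T_r = 0.5500·0.1500 = 0.0825 m before braking
braking distance = 0.5500²/(2·3.0000) = 0.0504 m
human over T_r+T_s: 1.0000·(0.1500+0.1833) = 0.3333 m
residual clearance needed = 0.1200+0.0400+0.0800 = 0.2400 m
sum ≈ 0.0825+0.0504+0.3333+0.2400 ≈ 0.7063 m = S ✓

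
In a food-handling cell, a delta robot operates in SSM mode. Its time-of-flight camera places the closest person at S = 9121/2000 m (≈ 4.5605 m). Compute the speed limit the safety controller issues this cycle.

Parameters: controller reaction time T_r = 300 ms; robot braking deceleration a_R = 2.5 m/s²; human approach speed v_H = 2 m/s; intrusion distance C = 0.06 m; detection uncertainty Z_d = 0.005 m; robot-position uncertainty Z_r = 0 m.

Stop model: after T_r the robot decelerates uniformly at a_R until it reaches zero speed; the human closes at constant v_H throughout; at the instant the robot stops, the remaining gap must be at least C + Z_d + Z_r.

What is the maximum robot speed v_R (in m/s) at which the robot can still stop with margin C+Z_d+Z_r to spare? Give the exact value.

at the boundary: (1/5)·v² + (11/10)·v + (-7791/2000) = 0
  disc = (11/10)² − 4·(1/5)·(-7791/2000) = 2704/625 ; √disc = 52/25
  v_R = (−(11/10) + 52/25) / (2·(1/5)) = 49/20 m/s
check:
T_s = v_R/a_R = (49/20)/(5/2) = 0.9800 s
robot covers v_R·T_r = 2.4500·0.3000 = 0.7350 m before braking
robot covers 2.4500·0.9800 − ½·2.5000·0.9800² = 1.2005 m while stopping
human closes 2.0000·1.2800 = 2.5600 m
margins: 0.0600+0.0050+0.0000 = 0.0650 m
sum ≈ 0.7350+1.2005+2.5600+0.0650 ≈ 4.5605 m = S ✓

v_R_max = 49/20 m/s = 2.4500 m/s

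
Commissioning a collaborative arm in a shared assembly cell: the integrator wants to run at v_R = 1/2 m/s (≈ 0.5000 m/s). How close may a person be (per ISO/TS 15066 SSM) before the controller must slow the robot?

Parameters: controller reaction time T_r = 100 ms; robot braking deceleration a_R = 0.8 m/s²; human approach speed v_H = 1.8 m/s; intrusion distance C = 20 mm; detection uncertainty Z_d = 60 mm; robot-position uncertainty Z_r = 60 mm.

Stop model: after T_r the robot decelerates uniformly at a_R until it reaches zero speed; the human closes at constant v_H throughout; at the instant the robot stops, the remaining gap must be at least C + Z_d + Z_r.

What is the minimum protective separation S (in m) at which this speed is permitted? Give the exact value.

S_min = 1321/800 m = 1.6513 m

braking lasts T_s = (1/2)/(4/5) = 0.6250 s
reaction-phase robot travel = 0.5000·0.1000 = 0.0500 m
braking distance = 0.5000²/(2·0.8000) = 0.1562 m
human over T_r+T_s: 1.8000·(0.1000+0.6250) = 1.3050 m
C+Z_d+Z_r = 0.0200+0.0600+0.0600 = 0.1400 m
S_min ≈ 0.0500+0.1562+1.3050+0.1400  ⇒  S_min = 1321/800 m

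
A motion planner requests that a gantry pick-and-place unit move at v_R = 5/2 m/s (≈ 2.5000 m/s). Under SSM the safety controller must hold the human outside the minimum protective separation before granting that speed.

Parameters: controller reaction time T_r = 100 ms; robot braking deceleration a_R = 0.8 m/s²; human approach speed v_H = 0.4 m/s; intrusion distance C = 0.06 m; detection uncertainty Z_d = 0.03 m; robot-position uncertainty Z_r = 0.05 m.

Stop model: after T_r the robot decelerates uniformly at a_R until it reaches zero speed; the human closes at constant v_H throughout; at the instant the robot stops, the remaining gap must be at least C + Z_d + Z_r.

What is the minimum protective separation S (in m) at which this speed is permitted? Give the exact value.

T_s = v_R/a_R = (5/2)/(4/5) = 3.1250 s
reaction-phase robot travel = 2.5000·0.1000 = 0.2500 m
robot under decel: 2.5000²/(2·0.8000) = 3.9062 m
human closes 0.4000·3.2250 = 1.2900 m
margins: 0.0600+0.0300+0.0500 = 0.1400 m
S_min ≈ 0.2500+3.9062+1.2900+0.1400  ⇒  S_min = 4469/800 m

S_min = 4469/800 m = 5.5862 m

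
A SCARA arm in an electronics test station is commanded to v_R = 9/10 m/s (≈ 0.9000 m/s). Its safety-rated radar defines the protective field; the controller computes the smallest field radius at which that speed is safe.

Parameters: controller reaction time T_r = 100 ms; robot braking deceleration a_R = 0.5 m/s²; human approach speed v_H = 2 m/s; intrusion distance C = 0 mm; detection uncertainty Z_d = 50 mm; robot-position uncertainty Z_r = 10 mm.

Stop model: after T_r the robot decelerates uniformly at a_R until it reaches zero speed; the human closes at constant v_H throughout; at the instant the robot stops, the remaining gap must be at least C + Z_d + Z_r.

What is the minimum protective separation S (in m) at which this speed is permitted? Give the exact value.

S_min = 119/25 m = 4.7600 m

stop time T_s = (9/10)/(1/2) = 1.8000 s
robot in T_r: 0.9000·0.1000 = 0.0900 m
braking distance = 0.9000²/(2·0.5000) = 0.8100 m
human over T_r+T_s: 2.0000·(0.1000+1.8000) = 3.8000 m
C+Z_d+Z_r = 0.0000+0.0500+0.0100 = 0.0600 m
S_min ≈ 0.0900+0.8100+3.8000+0.0600  ⇒  S_min = 119/25 m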